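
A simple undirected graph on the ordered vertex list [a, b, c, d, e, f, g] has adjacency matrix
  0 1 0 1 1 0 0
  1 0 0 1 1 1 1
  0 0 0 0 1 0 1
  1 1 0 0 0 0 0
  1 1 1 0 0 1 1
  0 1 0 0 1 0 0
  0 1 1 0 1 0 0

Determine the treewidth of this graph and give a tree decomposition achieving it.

Treewidth 2.
Bags: B1 = {a, b, e}  B2 = {a, b, d}  B3 = {b, e, g}  B4 = {c, e, g}  B5 = {b, e, f}
Tree: B1–B2, B1–B3, B3–B4, B3–B5

Each bag holds 3 vertices, so the decomposition has width 2, which upper-bounds the treewidth. On the other hand G contains the 3-clique {a, b, d}. A clique must lie in a single bag of any decomposition, so no decomposition can have width below 2. Hence tw(G) = 2 exactly.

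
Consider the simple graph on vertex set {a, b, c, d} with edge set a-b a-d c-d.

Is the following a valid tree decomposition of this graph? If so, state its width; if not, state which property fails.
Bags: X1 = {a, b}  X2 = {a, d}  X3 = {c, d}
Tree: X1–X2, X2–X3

Checking the three conditions: (i) the bags cover all of {a, b, c, d}; (ii) for each edge, some bag contains both endpoints; (iii) the bags containing any fixed vertex form a subtree. All hold, so the decomposition is valid with width 2 − 1 = 1.

Yes; width 1.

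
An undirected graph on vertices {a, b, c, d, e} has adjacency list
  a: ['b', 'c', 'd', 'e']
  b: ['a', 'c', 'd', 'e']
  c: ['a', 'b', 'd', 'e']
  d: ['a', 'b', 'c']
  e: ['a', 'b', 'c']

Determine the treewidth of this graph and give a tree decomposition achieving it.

Treewidth 3.
One optimal decomposition is:
Bags: B1 = {a, b, c, e}  B2 = {a, b, c, d}
Tree: B1–B2

The largest bag has 4 vertices, giving width 3; this decomposition certifies tw(G) ≤ 3. Conversely, {a, b, c, d} is a clique of size 4, and the vertices of any clique must share a bag in every tree decomposition; so some bag has ≥ 4 vertices and tw(G) ≥ 3. Combining the bounds, tw(G) = 3.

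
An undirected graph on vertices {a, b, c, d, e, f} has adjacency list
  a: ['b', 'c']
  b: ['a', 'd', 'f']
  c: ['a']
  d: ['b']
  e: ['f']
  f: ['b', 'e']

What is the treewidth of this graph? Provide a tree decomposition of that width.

Treewidth 1.
Bags: B1 = {a, b}  B2 = {b, f}  B3 = {a, c}  B4 = {b, d}  B5 = {e, f}
Tree: B1–B2, B1–B3, B2–B4, B2–B5

Each bag holds 2 vertices, so the decomposition has width 1, which upper-bounds the treewidth. Since G has at least one edge (e.g. b–a), it is not an edgeless graph, so tw(G) ≥ 1. The upper and lower bounds meet at 1, so that is the treewidth.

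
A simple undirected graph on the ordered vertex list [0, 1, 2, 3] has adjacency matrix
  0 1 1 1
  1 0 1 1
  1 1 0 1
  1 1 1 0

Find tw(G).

3

A width-3 tree decomposition is:
Bags: B1 = {0, 1, 2, 3}
Tree: (single bag)
With just one bag of size 4, the width is 4 − 1 = 3, so tw(G) ≤ 3. For the lower bound, the 4 vertices {0, 1, 2, 3} are pairwise adjacent, and any tree decomposition puts a clique entirely inside one bag — forcing width ≥ 3. Hence tw(G) = 3 exactly.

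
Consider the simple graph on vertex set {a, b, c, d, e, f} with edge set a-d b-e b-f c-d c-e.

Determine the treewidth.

1

A width-1 tree decomposition is:
Bags: B1 = {a, d}  B2 = {c, d}  B3 = {c, e}  B4 = {b, e}  B5 = {b, f}
Tree: B1–B2, B2–B3, B3–B4, B4–B5
The largest bag has 2 vertices, giving width 1; this decomposition certifies tw(G) ≤ 1. Any graph with an edge has treewidth ≥ 1, and G has the edge a–d. Combining the bounds, tw(G) = 1.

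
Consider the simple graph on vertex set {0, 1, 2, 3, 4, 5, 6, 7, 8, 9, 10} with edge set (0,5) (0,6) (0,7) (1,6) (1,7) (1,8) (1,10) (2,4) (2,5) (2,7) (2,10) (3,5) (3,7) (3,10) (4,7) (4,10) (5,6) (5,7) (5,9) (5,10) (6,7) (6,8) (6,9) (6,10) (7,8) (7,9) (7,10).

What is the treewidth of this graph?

3

A width-3 tree decomposition is:
Bags: B1 = {2, 4, 7, 10}  B2 = {2, 5, 7, 10}  B3 = {5, 6, 7, 10}  B4 = {5, 6, 7, 9}  B5 = {1, 6, 7, 10}  B6 = {1, 6, 7, 8}  B7 = {0, 5, 6, 7}  B8 = {3, 5, 7, 10}
Tree: B1–B2, B2–B3, B3–B4, B3–B5, B5–B6, B4–B7, B2–B8
Each bag holds 4 vertices, so the decomposition has width 3, which upper-bounds the treewidth. On the other hand G contains the 4-clique {1, 6, 7, 8}. A clique must lie in a single bag of any decomposition, so no decomposition can have width below 3. Hence tw(G) = 3 exactly.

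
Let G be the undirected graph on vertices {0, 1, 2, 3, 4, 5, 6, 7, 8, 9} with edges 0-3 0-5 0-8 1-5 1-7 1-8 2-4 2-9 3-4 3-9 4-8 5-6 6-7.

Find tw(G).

A width-2 tree decomposition is:
Bags: B1 = {2, 3, 9}  B2 = {2, 3, 4}  B3 = {0, 3, 4}  B4 = {0, 4, 8}  B5 = {0, 5, 8}  B6 = {1, 5, 8}  B7 = {1, 5, 6}  B8 = {1, 6, 7}
Tree: B1–B2, B2–B3, B3–B4, B4–B5, B5–B6, B6–B7, B7–B8
Every bag has size at most 3, so the width is 3 − 1 = 2 and tw(G) ≤ 2. For the lower bound, G contains the cycle 9–2–4–3–9, so G is not a forest; only forests have treewidth ≤ 1, hence tw(G) ≥ 2. Combining the bounds, tw(G) = 2.

2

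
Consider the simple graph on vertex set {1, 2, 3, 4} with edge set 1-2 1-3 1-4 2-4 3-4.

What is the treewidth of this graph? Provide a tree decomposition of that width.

Every bag has size at most 3, so the width is 3 − 1 = 2 and tw(G) ≤ 2. On the other hand G contains the 3-clique {1, 2, 4}. A clique must lie in a single bag of any decomposition, so no decomposition can have width below 2. Therefore the treewidth is 2.

Treewidth 2.
One such decomposition:
Bags: B1 = {1, 2, 4}  B2 = {1, 3, 4}
Tree: B1–B2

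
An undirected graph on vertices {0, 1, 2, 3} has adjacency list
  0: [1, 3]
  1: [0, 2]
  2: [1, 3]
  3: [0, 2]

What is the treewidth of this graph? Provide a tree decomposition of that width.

Treewidth 2.
Bags: B1 = {0, 2, 3}  B2 = {0, 1, 2}
Tree: B1–B2

Each bag holds 3 vertices, so the decomposition has width 2, which upper-bounds the treewidth. Since 2–3–0–1–2 is a cycle in G, G is not acyclic. Forests are exactly the graphs of treewidth ≤ 1, so tw(G) ≥ 2. Therefore the treewidth is 2.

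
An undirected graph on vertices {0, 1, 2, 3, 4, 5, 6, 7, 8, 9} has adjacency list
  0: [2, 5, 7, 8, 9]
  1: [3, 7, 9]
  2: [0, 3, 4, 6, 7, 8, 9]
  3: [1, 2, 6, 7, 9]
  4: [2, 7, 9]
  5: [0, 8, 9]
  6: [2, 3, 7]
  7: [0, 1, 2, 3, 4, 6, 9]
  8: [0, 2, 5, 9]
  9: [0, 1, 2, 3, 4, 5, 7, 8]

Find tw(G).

A width-3 tree decomposition is:
Bags: B1 = {0, 2, 7, 9}  B2 = {2, 3, 7, 9}  B3 = {2, 3, 6, 7}  B4 = {0, 2, 8, 9}  B5 = {1, 3, 7, 9}  B6 = {0, 5, 8, 9}  B7 = {2, 4, 7, 9}
Tree: B1–B2, B2–B3, B1–B4, B2–B5, B4–B6, B1–B7
Every bag has size at most 4, so the width is 4 − 1 = 3 and tw(G) ≤ 3. Conversely, {1, 3, 7, 9} is a clique of size 4, and the vertices of any clique must share a bag in every tree decomposition; so some bag has ≥ 4 vertices and tw(G) ≥ 3. Hence tw(G) = 3 exactly.

3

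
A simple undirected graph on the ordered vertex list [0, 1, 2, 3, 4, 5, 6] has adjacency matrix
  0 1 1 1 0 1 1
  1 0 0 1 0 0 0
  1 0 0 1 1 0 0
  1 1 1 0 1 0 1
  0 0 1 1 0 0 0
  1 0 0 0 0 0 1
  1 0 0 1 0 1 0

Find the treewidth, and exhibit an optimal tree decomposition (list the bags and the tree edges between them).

Treewidth 2.
One optimal decomposition is:
Bags: B1 = {0, 3, 6}  B2 = {0, 1, 3}  B3 = {0, 2, 3}  B4 = {0, 5, 6}  B5 = {2, 3, 4}
Tree: B1–B2, B2–B3, B1–B4, B3–B5

The largest bag has 3 vertices, giving width 2; this decomposition certifies tw(G) ≤ 2. For the lower bound, the 3 vertices {0, 1, 3} are pairwise adjacent, and any tree decomposition puts a clique entirely inside one bag — forcing width ≥ 2. Hence tw(G) = 2 exactly.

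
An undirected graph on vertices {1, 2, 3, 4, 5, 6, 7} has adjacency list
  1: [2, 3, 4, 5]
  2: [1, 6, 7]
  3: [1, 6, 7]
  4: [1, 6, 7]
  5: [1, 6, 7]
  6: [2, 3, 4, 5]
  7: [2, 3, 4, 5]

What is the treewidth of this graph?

A width-3 tree decomposition is:
Bags: B1 = {1, 3, 6, 7}  B2 = {1, 2, 6, 7}  B3 = {1, 5, 6, 7}  B4 = {1, 4, 6, 7}
Tree: B1–B2, B2–B3, B3–B4
The largest bag has 4 vertices, giving width 3; this decomposition certifies tw(G) ≤ 3. For the lower bound: the 4 vertex sets {3,7}, {2,6}, {1}, {5} are disjoint, each induces a connected subgraph, and every pair is joined by at least one edge of G. Contracting each set to a single vertex therefore yields K_{4} as a minor, and since treewidth is minor-monotone, tw(G) ≥ tw(K_{4}) = 3. Therefore the treewidth is 3.

3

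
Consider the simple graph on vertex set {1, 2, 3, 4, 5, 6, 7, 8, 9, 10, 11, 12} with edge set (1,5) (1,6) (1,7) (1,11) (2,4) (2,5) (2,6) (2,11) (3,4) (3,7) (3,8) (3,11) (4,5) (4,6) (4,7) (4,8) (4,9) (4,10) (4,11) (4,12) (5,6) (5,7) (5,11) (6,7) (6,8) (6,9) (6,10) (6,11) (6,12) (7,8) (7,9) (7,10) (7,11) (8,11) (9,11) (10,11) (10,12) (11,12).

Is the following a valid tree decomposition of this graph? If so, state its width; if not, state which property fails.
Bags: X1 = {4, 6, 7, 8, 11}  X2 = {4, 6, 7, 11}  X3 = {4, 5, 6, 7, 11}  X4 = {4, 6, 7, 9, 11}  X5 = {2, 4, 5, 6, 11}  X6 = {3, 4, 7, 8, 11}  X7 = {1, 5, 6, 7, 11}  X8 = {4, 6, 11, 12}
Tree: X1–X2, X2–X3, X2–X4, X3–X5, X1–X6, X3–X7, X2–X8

A tree decomposition must satisfy three properties: every vertex lies in some bag; for every edge, both endpoints lie together in some bag; and for every vertex, the bags containing it form a connected subtree. Here vertex 10 appears in no bag, so the decomposition is invalid.

No — vertex 10 appears in no bag.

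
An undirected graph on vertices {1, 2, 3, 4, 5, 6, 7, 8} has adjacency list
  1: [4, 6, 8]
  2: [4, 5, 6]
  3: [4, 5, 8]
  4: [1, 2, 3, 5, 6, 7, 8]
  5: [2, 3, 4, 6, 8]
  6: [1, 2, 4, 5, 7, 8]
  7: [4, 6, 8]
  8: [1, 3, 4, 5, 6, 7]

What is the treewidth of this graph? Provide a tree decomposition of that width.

The largest bag has 4 vertices, giving width 3; this decomposition certifies tw(G) ≤ 3. For the lower bound, the 4 vertices {3, 4, 5, 8} are pairwise adjacent, and any tree decomposition puts a clique entirely inside one bag — forcing width ≥ 3. Hence tw(G) = 3 exactly.

Treewidth 3.
One optimal decomposition is:
Bags: B1 = {4, 5, 6, 8}  B2 = {1, 4, 6, 8}  B3 = {4, 6, 7, 8}  B4 = {2, 4, 5, 6}  B5 = {3, 4, 5, 8}
Tree: B1–B2, B2–B3, B1–B4, B1–B5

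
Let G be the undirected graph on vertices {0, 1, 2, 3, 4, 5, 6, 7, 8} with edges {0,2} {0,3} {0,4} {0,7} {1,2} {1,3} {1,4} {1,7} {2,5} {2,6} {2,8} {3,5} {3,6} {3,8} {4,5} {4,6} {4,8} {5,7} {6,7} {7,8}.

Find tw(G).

4

A width-4 tree decomposition is:
Bags: B1 = {2, 3, 4, 5, 7}  B2 = {0, 2, 3, 4, 7}  B3 = {2, 3, 4, 6, 7}  B4 = {2, 3, 4, 7, 8}  B5 = {1, 2, 3, 4, 7}
Tree: B1–B2, B2–B3, B3–B4, B4–B5
Every bag has size at most 5, so the width is 5 − 1 = 4 and tw(G) ≤ 4. For the lower bound: the 5 vertex sets {2,5}, {0,4}, {3,6}, {7}, {8} are disjoint, each induces a connected subgraph, and every pair is joined by at least one edge of G. Contracting each set to a single vertex therefore yields K_{5} as a minor, and since treewidth is minor-monotone, tw(G) ≥ tw(K_{5}) = 4. The upper and lower bounds meet at 4, so that is the treewidth.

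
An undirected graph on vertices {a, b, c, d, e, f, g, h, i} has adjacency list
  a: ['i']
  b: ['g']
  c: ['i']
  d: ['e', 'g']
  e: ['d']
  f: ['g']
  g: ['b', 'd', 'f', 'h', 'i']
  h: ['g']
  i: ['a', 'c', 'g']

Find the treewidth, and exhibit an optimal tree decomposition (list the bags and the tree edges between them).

Treewidth 1.
One optimal decomposition is:
Bags: B1 = {d, g}  B2 = {g, i}  B3 = {d, e}  B4 = {b, g}  B5 = {c, i}  B6 = {a, i}  B7 = {f, g}  B8 = {g, h}
Tree: B1–B2, B1–B3, B2–B4, B2–B5, B2–B6, B1–B7, B1–B8

Each bag holds 2 vertices, so the decomposition has width 1, which upper-bounds the treewidth. G has an edge, so its treewidth is at least 1. Hence tw(G) = 1 exactly.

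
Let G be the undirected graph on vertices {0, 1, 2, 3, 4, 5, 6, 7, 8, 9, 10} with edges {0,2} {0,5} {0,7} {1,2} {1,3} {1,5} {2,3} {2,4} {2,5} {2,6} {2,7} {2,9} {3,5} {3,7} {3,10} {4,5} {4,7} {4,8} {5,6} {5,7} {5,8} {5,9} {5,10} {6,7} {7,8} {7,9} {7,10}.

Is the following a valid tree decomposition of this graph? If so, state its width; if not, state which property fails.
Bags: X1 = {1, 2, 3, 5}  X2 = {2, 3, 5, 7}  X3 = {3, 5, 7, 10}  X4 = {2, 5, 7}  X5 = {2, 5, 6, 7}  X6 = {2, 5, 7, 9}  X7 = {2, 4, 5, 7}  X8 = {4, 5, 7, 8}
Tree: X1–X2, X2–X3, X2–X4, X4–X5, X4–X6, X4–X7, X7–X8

A tree decomposition must satisfy three properties: every vertex lies in some bag; for every edge, both endpoints lie together in some bag; and for every vertex, the bags containing it form a connected subtree. Here vertex 0 appears in no bag, so the decomposition is invalid.

No — vertex 0 appears in no bag.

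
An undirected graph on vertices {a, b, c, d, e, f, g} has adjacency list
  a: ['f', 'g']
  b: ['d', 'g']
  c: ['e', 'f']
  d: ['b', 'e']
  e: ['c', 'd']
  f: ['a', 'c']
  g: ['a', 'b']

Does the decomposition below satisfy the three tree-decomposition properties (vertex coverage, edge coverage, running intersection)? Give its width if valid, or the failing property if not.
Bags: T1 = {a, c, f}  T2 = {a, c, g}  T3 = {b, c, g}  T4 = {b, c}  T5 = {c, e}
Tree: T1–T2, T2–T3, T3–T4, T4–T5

No — vertex d appears in no bag.

A tree decomposition must satisfy three properties: every vertex lies in some bag; for every edge, both endpoints lie together in some bag; and for every vertex, the bags containing it form a connected subtree. Here vertex d appears in no bag, so the decomposition is invalid.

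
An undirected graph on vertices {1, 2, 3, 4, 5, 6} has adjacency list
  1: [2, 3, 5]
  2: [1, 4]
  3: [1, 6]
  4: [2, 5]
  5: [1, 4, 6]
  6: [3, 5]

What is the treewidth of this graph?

2

A width-2 tree decomposition is:
Bags: B1 = {1, 3, 6}  B2 = {1, 5, 6}  B3 = {1, 2, 5}  B4 = {2, 4, 5}
Tree: B1–B2, B2–B3, B3–B4
Every bag has size at most 3, so the width is 3 − 1 = 2 and tw(G) ≤ 2. The edges 3–6–5–1–3 form a cycle, so G is not a tree and its treewidth is at least 2. Hence tw(G) = 2 exactly.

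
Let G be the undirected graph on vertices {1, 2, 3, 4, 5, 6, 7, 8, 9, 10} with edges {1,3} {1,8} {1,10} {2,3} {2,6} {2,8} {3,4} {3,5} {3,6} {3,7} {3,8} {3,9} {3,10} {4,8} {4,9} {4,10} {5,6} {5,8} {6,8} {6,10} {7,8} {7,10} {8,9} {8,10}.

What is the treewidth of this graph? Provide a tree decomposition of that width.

Treewidth 3.
Bags: B1 = {2, 3, 6, 8}  B2 = {3, 5, 6, 8}  B3 = {3, 6, 8, 10}  B4 = {3, 7, 8, 10}  B5 = {3, 4, 8, 10}  B6 = {3, 4, 8, 9}  B7 = {1, 3, 8, 10}
Tree: B1–B2, B2–B3, B3–B4, B3–B5, B5–B6, B3–B7

Every bag has size at most 4, so the width is 4 − 1 = 3 and tw(G) ≤ 3. For the lower bound, the 4 vertices {3, 4, 8, 9} are pairwise adjacent, and any tree decomposition puts a clique entirely inside one bag — forcing width ≥ 3. The upper and lower bounds meet at 3, so that is the treewidth.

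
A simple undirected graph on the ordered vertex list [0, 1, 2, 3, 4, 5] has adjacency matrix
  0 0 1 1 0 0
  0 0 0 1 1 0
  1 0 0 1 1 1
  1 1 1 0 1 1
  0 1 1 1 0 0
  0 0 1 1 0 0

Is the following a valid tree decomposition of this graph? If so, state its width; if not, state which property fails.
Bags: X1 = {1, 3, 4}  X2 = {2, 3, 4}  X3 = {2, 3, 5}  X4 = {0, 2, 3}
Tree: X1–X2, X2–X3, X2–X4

Every vertex of G appears in some bag (union = {0, 1, 2, 3, 4, 5}); every edge is covered by a bag; and for each vertex v the set of bags containing v is connected in the bag tree. The decomposition is therefore valid. The largest bag has 3 vertices, so the width is 2.

Yes; width 2.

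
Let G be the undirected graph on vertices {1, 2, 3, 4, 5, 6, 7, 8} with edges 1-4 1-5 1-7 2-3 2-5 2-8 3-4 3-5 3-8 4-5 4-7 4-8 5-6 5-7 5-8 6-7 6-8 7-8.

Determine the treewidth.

A width-3 tree decomposition is:
Bags: B1 = {5, 6, 7, 8}  B2 = {4, 5, 7, 8}  B3 = {3, 4, 5, 8}  B4 = {1, 4, 5, 7}  B5 = {2, 3, 5, 8}
Tree: B1–B2, B2–B3, B2–B4, B3–B5
Each bag holds 4 vertices, so the decomposition has width 3, which upper-bounds the treewidth. On the other hand G contains the 4-clique {2, 3, 5, 8}. A clique must lie in a single bag of any decomposition, so no decomposition can have width below 3. The upper and lower bounds meet at 3, so that is the treewidth.

3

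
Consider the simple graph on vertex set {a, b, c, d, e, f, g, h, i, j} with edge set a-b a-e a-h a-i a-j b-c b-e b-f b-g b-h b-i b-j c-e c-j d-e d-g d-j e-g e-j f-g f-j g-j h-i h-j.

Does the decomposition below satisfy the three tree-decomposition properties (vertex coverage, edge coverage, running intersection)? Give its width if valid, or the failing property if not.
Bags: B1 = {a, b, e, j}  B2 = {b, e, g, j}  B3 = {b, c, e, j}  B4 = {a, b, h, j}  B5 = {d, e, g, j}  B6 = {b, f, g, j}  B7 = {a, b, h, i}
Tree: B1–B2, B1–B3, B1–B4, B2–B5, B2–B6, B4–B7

Yes; width 3.

Checking the three conditions: (i) the bags cover all of {a, b, c, d, e, f, g, h, i, j}; (ii) for each edge, some bag contains both endpoints; (iii) the bags containing any fixed vertex form a subtree. All hold, so the decomposition is valid with width 4 − 1 = 3.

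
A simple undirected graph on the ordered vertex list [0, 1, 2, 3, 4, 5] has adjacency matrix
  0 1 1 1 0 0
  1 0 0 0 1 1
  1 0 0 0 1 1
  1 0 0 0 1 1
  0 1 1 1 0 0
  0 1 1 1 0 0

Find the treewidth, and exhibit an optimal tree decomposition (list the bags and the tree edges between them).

The largest bag has 4 vertices, giving width 3; this decomposition certifies tw(G) ≤ 3. For the lower bound: the 4 vertex sets {1,5}, {0,3}, {4}, {2} are disjoint, each induces a connected subgraph, and every pair is joined by at least one edge of G. Contracting each set to a single vertex therefore yields K_{4} as a minor, and since treewidth is minor-monotone, tw(G) ≥ tw(K_{4}) = 3. Hence tw(G) = 3 exactly.

Treewidth 3.
One optimal decomposition is:
Bags: B1 = {0, 1, 4, 5}  B2 = {0, 3, 4, 5}  B3 = {0, 2, 4, 5}
Tree: B1–B2, B2–B3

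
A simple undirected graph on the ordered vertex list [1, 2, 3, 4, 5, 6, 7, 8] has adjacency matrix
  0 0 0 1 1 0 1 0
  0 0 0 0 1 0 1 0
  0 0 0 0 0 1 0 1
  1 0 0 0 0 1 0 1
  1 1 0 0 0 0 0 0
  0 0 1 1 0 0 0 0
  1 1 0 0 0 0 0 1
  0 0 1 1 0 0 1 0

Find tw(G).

A width-2 tree decomposition is:
Bags: B1 = {3, 4, 6}  B2 = {3, 4, 8}  B3 = {1, 4, 8}  B4 = {1, 7, 8}  B5 = {1, 5, 7}  B6 = {2, 5, 7}
Tree: B1–B2, B2–B3, B3–B4, B4–B5, B5–B6
Every bag has size at most 3, so the width is 3 − 1 = 2 and tw(G) ≤ 2. Since 6–3–8–4–6 is a cycle in G, G is not acyclic. Forests are exactly the graphs of treewidth ≤ 1, so tw(G) ≥ 2. The upper and lower bounds meet at 2, so that is the treewidth.

2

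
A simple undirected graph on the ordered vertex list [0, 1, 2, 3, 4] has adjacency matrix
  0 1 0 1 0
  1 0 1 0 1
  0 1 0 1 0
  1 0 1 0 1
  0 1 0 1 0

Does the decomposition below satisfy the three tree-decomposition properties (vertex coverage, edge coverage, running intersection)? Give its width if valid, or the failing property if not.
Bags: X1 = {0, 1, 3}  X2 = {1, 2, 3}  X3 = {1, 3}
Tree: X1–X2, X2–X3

No — vertex 4 appears in no bag.

A tree decomposition must satisfy three properties: every vertex lies in some bag; for every edge, both endpoints lie together in some bag; and for every vertex, the bags containing it form a connected subtree. Here vertex 4 appears in no bag, so the decomposition is invalid.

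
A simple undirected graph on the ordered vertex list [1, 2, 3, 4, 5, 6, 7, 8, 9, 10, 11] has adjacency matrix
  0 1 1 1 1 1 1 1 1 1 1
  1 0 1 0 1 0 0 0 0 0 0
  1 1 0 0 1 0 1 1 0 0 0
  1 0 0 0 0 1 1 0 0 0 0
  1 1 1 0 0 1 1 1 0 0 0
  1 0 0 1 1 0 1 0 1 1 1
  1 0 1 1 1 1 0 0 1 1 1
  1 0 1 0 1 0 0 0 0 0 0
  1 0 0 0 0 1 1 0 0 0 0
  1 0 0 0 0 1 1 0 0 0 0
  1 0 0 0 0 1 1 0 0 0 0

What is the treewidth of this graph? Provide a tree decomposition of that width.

Treewidth 3.
Bags: B1 = {1, 5, 6, 7}  B2 = {1, 6, 7, 9}  B3 = {1, 6, 7, 11}  B4 = {1, 3, 5, 7}  B5 = {1, 6, 7, 10}  B6 = {1, 4, 6, 7}  B7 = {1, 3, 5, 8}  B8 = {1, 2, 3, 5}
Tree: B1–B2, B1–B3, B1–B4, B3–B5, B5–B6, B4–B7, B7–B8

Each bag holds 4 vertices, so the decomposition has width 3, which upper-bounds the treewidth. Conversely, {1, 3, 5, 8} is a clique of size 4, and the vertices of any clique must share a bag in every tree decomposition; so some bag has ≥ 4 vertices and tw(G) ≥ 3. Combining the bounds, tw(G) = 3.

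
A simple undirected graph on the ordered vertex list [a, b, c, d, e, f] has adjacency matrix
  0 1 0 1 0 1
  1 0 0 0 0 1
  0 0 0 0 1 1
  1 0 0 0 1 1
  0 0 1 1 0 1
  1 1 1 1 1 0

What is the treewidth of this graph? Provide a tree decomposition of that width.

Treewidth 2.
Bags: B1 = {d, e, f}  B2 = {a, d, f}  B3 = {c, e, f}  B4 = {a, b, f}
Tree: B1–B2, B1–B3, B2–B4

Every bag has size at most 3, so the width is 3 − 1 = 2 and tw(G) ≤ 2. On the other hand G contains the 3-clique {d, e, f}. A clique must lie in a single bag of any decomposition, so no decomposition can have width below 2. The upper and lower bounds meet at 2, so that is the treewidth.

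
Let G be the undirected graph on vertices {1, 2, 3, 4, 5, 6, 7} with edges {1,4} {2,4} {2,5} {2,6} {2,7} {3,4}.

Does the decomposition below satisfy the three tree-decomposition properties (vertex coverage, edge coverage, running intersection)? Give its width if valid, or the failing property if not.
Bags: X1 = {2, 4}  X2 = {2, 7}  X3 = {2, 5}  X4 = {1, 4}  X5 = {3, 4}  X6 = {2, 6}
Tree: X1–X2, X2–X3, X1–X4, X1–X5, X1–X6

Vertex coverage: the bags together contain {1, 2, 3, 4, 5, 6, 7}, the full vertex set. Edge coverage: each edge of G has both endpoints in at least one bag. Running intersection: for every vertex, the bags containing it form a connected subtree. All three properties hold, so this is a valid tree decomposition of width max|bag| − 1 = 1, and hence tw(G) ≤ 1.

Yes; width 1.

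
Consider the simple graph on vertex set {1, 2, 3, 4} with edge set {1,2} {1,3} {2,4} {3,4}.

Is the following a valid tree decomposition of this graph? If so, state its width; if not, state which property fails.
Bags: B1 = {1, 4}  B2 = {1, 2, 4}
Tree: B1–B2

A tree decomposition must satisfy three properties: every vertex lies in some bag; for every edge, both endpoints lie together in some bag; and for every vertex, the bags containing it form a connected subtree. Here vertex 3 appears in no bag, so the decomposition is invalid.

No — vertex 3 appears in no bag.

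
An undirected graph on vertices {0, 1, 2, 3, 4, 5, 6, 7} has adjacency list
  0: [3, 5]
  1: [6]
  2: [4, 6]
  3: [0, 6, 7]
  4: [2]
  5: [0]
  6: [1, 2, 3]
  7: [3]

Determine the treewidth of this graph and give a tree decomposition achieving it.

Treewidth 1.
One optimal decomposition is:
Bags: B1 = {0, 3}  B2 = {3, 6}  B3 = {1, 6}  B4 = {2, 6}  B5 = {0, 5}  B6 = {2, 4}  B7 = {3, 7}
Tree: B1–B2, B2–B3, B3–B4, B1–B5, B4–B6, B1–B7

Every bag has size at most 2, so the width is 2 − 1 = 1 and tw(G) ≤ 1. G has an edge, so its treewidth is at least 1. Therefore the treewidth is 1.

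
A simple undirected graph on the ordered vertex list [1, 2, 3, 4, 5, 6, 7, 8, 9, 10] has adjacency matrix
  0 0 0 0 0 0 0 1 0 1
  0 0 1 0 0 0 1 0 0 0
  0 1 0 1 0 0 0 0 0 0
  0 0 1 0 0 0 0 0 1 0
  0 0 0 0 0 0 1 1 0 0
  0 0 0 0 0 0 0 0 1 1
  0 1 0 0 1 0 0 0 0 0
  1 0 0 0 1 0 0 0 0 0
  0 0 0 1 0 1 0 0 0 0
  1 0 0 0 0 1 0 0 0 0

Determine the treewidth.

2

A width-2 tree decomposition is:
Bags: B1 = {2, 5, 7}  B2 = {2, 3, 5}  B3 = {3, 4, 5}  B4 = {4, 5, 9}  B5 = {5, 6, 9}  B6 = {5, 6, 10}  B7 = {1, 5, 10}  B8 = {1, 5, 8}
Tree: B1–B2, B2–B3, B3–B4, B4–B5, B5–B6, B6–B7, B7–B8
Every bag has size at most 3, so the width is 3 − 1 = 2 and tw(G) ≤ 2. Since 5–7–2–3–4–9–6–10–1–8–5 is a cycle in G, G is not acyclic. Forests are exactly the graphs of treewidth ≤ 1, so tw(G) ≥ 2. Hence tw(G) = 2 exactly.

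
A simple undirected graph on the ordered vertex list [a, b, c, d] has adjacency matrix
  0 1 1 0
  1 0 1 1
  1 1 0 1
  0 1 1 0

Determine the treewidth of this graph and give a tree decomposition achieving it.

Treewidth 2.
One such decomposition:
Bags: B1 = {a, b, c}  B2 = {b, c, d}
Tree: B1–B2

Each bag holds 3 vertices, so the decomposition has width 2, which upper-bounds the treewidth. Conversely, {b, c, d} is a clique of size 3, and the vertices of any clique must share a bag in every tree decomposition; so some bag has ≥ 3 vertices and tw(G) ≥ 2. The upper and lower bounds meet at 2, so that is the treewidth.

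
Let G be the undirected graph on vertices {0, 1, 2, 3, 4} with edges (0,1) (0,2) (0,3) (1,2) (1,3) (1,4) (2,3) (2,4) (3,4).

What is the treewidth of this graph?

3

A width-3 tree decomposition is:
Bags: B1 = {0, 1, 2, 3}  B2 = {1, 2, 3, 4}
Tree: B1–B2
Each bag holds 4 vertices, so the decomposition has width 3, which upper-bounds the treewidth. For the lower bound, the 4 vertices {0, 1, 2, 3} are pairwise adjacent, and any tree decomposition puts a clique entirely inside one bag — forcing width ≥ 3. The upper and lower bounds meet at 3, so that is the treewidth.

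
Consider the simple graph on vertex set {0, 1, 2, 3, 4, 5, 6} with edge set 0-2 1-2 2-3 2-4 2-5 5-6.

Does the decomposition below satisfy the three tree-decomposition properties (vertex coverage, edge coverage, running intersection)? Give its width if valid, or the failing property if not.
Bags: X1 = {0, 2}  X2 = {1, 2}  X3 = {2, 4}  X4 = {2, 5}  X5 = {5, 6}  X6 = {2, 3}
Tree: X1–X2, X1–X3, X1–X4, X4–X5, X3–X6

Checking the three conditions: (i) the bags cover all of {0, 1, 2, 3, 4, 5, 6}; (ii) for each edge, some bag contains both endpoints; (iii) the bags containing any fixed vertex form a subtree. All hold, so the decomposition is valid with width 2 − 1 = 1.

Yes; width 1.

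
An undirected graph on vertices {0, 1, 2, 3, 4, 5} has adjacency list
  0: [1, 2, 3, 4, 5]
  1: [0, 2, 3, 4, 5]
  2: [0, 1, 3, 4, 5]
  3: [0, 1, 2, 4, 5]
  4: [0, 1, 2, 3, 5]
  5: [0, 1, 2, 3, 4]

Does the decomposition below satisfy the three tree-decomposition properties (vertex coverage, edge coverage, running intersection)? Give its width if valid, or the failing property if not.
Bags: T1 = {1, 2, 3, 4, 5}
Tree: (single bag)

A tree decomposition must satisfy three properties: every vertex lies in some bag; for every edge, both endpoints lie together in some bag; and for every vertex, the bags containing it form a connected subtree. Here vertex 0 appears in no bag, so the decomposition is invalid.

No — vertex 0 appears in no bag.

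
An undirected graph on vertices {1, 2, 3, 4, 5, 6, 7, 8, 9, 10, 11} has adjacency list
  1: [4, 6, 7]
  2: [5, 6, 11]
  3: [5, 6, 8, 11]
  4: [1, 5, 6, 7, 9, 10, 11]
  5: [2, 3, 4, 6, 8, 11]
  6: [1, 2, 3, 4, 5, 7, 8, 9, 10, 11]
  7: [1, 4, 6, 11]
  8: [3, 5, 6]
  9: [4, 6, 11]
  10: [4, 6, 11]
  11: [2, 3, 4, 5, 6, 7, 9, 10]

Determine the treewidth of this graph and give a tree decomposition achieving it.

Treewidth 3.
One such decomposition:
Bags: B1 = {3, 5, 6, 11}  B2 = {3, 5, 6, 8}  B3 = {4, 5, 6, 11}  B4 = {4, 6, 7, 11}  B5 = {1, 4, 6, 7}  B6 = {4, 6, 10, 11}  B7 = {2, 5, 6, 11}  B8 = {4, 6, 9, 11}
Tree: B1–B2, B1–B3, B3–B4, B4–B5, B4–B6, B1–B7, B6–B8

Each bag holds 4 vertices, so the decomposition has width 3, which upper-bounds the treewidth. On the other hand G contains the 4-clique {3, 5, 6, 8}. A clique must lie in a single bag of any decomposition, so no decomposition can have width below 3. Therefore the treewidth is 3.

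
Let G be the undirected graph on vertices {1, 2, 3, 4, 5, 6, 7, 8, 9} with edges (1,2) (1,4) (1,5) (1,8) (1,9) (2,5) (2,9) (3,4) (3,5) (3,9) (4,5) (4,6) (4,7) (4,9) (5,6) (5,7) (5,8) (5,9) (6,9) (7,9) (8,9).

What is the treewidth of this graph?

3

A width-3 tree decomposition is:
Bags: B1 = {1, 2, 5, 9}  B2 = {1, 4, 5, 9}  B3 = {4, 5, 6, 9}  B4 = {4, 5, 7, 9}  B5 = {1, 5, 8, 9}  B6 = {3, 4, 5, 9}
Tree: B1–B2, B2–B3, B3–B4, B1–B5, B2–B6
Each bag holds 4 vertices, so the decomposition has width 3, which upper-bounds the treewidth. For the lower bound, the 4 vertices {1, 5, 8, 9} are pairwise adjacent, and any tree decomposition puts a clique entirely inside one bag — forcing width ≥ 3. The upper and lower bounds meet at 3, so that is the treewidth.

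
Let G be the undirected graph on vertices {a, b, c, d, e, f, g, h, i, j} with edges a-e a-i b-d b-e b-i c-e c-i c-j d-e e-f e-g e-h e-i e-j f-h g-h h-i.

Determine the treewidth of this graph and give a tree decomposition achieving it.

Every bag has size at most 3, so the width is 3 − 1 = 2 and tw(G) ≤ 2. For the lower bound, the 3 vertices {b, d, e} are pairwise adjacent, and any tree decomposition puts a clique entirely inside one bag — forcing width ≥ 2. Hence tw(G) = 2 exactly.

Treewidth 2.
One such decomposition:
Bags: B1 = {b, e, i}  B2 = {a, e, i}  B3 = {e, h, i}  B4 = {b, d, e}  B5 = {c, e, i}  B6 = {e, f, h}  B7 = {c, e, j}  B8 = {e, g, h}
Tree: B1–B2, B1–B3, B1–B4, B2–B5, B3–B6, B5–B7, B6–B8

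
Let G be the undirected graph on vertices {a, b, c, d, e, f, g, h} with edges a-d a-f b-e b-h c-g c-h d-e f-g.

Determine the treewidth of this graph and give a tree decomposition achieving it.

Treewidth 2.
Bags: B1 = {b, d, e}  B2 = {b, d, h}  B3 = {c, d, h}  B4 = {c, d, g}  B5 = {d, f, g}  B6 = {a, d, f}
Tree: B1–B2, B2–B3, B3–B4, B4–B5, B5–B6

Every bag has size at most 3, so the width is 3 − 1 = 2 and tw(G) ≤ 2. For the lower bound, G contains the cycle d–e–b–h–c–g–f–a–d, so G is not a forest; only forests have treewidth ≤ 1, hence tw(G) ≥ 2. Hence tw(G) = 2 exactly.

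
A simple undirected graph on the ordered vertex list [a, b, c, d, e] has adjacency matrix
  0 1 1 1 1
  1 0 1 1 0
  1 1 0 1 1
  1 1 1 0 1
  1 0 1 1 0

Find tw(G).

A width-3 tree decomposition is:
Bags: B1 = {a, c, d, e}  B2 = {a, b, c, d}
Tree: B1–B2
Each bag holds 4 vertices, so the decomposition has width 3, which upper-bounds the treewidth. For the lower bound, the 4 vertices {a, c, d, e} are pairwise adjacent, and any tree decomposition puts a clique entirely inside one bag — forcing width ≥ 3. Therefore the treewidth is 3.

3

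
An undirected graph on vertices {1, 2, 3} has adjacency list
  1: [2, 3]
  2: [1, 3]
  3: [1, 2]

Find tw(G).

A width-2 tree decomposition is:
Bags: B1 = {1, 2, 3}
Tree: (single bag)
A single bag containing all 3 vertices is trivially a valid decomposition of width 2. On the other hand G contains the 3-clique {1, 2, 3}. A clique must lie in a single bag of any decomposition, so no decomposition can have width below 2. Therefore the treewidth is 2.

2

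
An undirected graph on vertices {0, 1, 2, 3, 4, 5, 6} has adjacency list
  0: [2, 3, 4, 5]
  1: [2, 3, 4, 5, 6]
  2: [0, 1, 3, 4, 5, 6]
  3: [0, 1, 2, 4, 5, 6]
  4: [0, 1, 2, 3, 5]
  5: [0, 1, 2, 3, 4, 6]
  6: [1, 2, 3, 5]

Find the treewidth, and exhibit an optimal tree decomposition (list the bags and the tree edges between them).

Treewidth 4.
Bags: B1 = {0, 2, 3, 4, 5}  B2 = {1, 2, 3, 4, 5}  B3 = {1, 2, 3, 5, 6}
Tree: B1–B2, B2–B3

The largest bag has 5 vertices, giving width 4; this decomposition certifies tw(G) ≤ 4. Conversely, {0, 2, 3, 4, 5} is a clique of size 5, and the vertices of any clique must share a bag in every tree decomposition; so some bag has ≥ 5 vertices and tw(G) ≥ 4. Therefore the treewidth is 4.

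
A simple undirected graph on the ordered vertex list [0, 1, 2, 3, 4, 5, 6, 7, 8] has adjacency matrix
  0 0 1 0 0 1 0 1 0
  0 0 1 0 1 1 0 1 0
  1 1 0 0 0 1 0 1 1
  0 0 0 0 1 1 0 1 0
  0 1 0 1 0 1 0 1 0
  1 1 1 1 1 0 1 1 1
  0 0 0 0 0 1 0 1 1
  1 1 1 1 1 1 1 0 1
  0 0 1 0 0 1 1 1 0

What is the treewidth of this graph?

A width-3 tree decomposition is:
Bags: B1 = {1, 2, 5, 7}  B2 = {1, 4, 5, 7}  B3 = {2, 5, 7, 8}  B4 = {3, 4, 5, 7}  B5 = {5, 6, 7, 8}  B6 = {0, 2, 5, 7}
Tree: B1–B2, B1–B3, B2–B4, B3–B5, B3–B6
The largest bag has 4 vertices, giving width 3; this decomposition certifies tw(G) ≤ 3. On the other hand G contains the 4-clique {0, 2, 5, 7}. A clique must lie in a single bag of any decomposition, so no decomposition can have width below 3. Combining the bounds, tw(G) = 3.

3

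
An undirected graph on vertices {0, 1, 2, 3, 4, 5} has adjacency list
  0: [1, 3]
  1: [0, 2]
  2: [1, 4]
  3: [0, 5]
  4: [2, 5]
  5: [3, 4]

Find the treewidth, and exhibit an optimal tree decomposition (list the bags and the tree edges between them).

Treewidth 2.
One such decomposition:
Bags: B1 = {3, 4, 5}  B2 = {2, 3, 4}  B3 = {1, 2, 3}  B4 = {0, 1, 3}
Tree: B1–B2, B2–B3, B3–B4

Every bag has size at most 3, so the width is 3 − 1 = 2 and tw(G) ≤ 2. The edges 3–5–4–2–1–0–3 form a cycle, so G is not a tree and its treewidth is at least 2. Combining the bounds, tw(G) = 2.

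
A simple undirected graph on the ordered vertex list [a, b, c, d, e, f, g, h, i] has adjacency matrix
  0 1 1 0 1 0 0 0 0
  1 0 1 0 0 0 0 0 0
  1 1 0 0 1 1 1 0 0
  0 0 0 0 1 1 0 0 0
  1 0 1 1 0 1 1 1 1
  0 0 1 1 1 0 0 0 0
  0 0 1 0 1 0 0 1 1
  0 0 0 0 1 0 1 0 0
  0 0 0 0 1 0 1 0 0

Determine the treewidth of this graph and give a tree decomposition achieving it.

Every bag has size at most 3, so the width is 3 − 1 = 2 and tw(G) ≤ 2. For the lower bound, the 3 vertices {d, e, f} are pairwise adjacent, and any tree decomposition puts a clique entirely inside one bag — forcing width ≥ 2. Combining the bounds, tw(G) = 2.

Treewidth 2.
One optimal decomposition is:
Bags: B1 = {e, g, i}  B2 = {c, e, g}  B3 = {c, e, f}  B4 = {a, c, e}  B5 = {e, g, h}  B6 = {a, b, c}  B7 = {d, e, f}
Tree: B1–B2, B2–B3, B3–B4, B2–B5, B4–B6, B3–B7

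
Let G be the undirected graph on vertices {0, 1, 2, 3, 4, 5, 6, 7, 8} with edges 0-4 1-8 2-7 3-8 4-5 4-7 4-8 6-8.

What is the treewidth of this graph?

A width-1 tree decomposition is:
Bags: B1 = {1, 8}  B2 = {3, 8}  B3 = {6, 8}  B4 = {4, 8}  B5 = {0, 4}  B6 = {4, 7}  B7 = {4, 5}  B8 = {2, 7}
Tree: B1–B2, B2–B3, B2–B4, B4–B5, B4–B6, B5–B7, B6–B8
Every bag has size at most 2, so the width is 2 − 1 = 1 and tw(G) ≤ 1. Any graph with an edge has treewidth ≥ 1, and G has the edge 1–8. Combining the bounds, tw(G) = 1.

1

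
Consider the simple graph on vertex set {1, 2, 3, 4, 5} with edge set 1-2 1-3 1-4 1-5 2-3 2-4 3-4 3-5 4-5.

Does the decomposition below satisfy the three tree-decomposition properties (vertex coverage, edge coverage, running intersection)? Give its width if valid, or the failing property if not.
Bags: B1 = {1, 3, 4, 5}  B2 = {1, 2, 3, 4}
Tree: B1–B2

Every vertex of G appears in some bag (union = {1, 2, 3, 4, 5}); every edge is covered by a bag; and for each vertex v the set of bags containing v is connected in the bag tree. The decomposition is therefore valid. The largest bag has 4 vertices, so the width is 3.

Yes; width 3.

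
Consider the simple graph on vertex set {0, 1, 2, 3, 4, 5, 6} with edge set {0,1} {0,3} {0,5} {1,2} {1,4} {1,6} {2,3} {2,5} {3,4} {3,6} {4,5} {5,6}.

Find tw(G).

A width-3 tree decomposition is:
Bags: B1 = {1, 3, 5, 6}  B2 = {1, 3, 4, 5}  B3 = {0, 1, 3, 5}  B4 = {1, 2, 3, 5}
Tree: B1–B2, B2–B3, B3–B4
Each bag holds 4 vertices, so the decomposition has width 3, which upper-bounds the treewidth. For the lower bound: the 4 vertex sets {5,6}, {3,4}, {1}, {0} are disjoint, each induces a connected subgraph, and every pair is joined by at least one edge of G. Contracting each set to a single vertex therefore yields K_{4} as a minor, and since treewidth is minor-monotone, tw(G) ≥ tw(K_{4}) = 3. Hence tw(G) = 3 exactly.

3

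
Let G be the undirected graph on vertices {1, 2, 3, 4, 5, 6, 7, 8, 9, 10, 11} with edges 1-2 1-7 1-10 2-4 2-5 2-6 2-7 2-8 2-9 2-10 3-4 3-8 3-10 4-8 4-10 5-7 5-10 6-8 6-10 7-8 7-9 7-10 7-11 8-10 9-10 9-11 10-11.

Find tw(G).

A width-3 tree decomposition is:
Bags: B1 = {2, 7, 9, 10}  B2 = {7, 9, 10, 11}  B3 = {1, 2, 7, 10}  B4 = {2, 7, 8, 10}  B5 = {2, 4, 8, 10}  B6 = {2, 6, 8, 10}  B7 = {2, 5, 7, 10}  B8 = {3, 4, 8, 10}
Tree: B1–B2, B1–B3, B3–B4, B4–B5, B5–B6, B1–B7, B5–B8
The largest bag has 4 vertices, giving width 3; this decomposition certifies tw(G) ≤ 3. For the lower bound, the 4 vertices {7, 9, 10, 11} are pairwise adjacent, and any tree decomposition puts a clique entirely inside one bag — forcing width ≥ 3. The upper and lower bounds meet at 3, so that is the treewidth.

3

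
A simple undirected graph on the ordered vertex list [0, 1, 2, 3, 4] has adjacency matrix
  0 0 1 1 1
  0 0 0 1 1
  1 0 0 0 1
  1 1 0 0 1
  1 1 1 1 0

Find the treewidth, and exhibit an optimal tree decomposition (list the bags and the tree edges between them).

Each bag holds 3 vertices, so the decomposition has width 2, which upper-bounds the treewidth. For the lower bound, the 3 vertices {0, 2, 4} are pairwise adjacent, and any tree decomposition puts a clique entirely inside one bag — forcing width ≥ 2. Therefore the treewidth is 2.

Treewidth 2.
One such decomposition:
Bags: B1 = {0, 3, 4}  B2 = {1, 3, 4}  B3 = {0, 2, 4}
Tree: B1–B2, B1–B3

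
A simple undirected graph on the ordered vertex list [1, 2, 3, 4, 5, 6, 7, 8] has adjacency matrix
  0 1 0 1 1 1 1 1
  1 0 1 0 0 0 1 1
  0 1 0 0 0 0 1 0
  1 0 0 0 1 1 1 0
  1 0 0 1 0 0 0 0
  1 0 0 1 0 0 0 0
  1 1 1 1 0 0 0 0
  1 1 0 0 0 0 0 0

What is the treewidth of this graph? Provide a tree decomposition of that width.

Every bag has size at most 3, so the width is 3 − 1 = 2 and tw(G) ≤ 2. For the lower bound, the 3 vertices {1, 2, 8} are pairwise adjacent, and any tree decomposition puts a clique entirely inside one bag — forcing width ≥ 2. Therefore the treewidth is 2.

Treewidth 2.
Bags: B1 = {1, 4, 7}  B2 = {1, 4, 5}  B3 = {1, 4, 6}  B4 = {1, 2, 7}  B5 = {2, 3, 7}  B6 = {1, 2, 8}
Tree: B1–B2, B1–B3, B1–B4, B4–B5, B4–B6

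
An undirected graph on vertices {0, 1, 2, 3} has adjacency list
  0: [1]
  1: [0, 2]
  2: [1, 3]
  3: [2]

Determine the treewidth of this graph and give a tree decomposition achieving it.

Every bag has size at most 2, so the width is 2 − 1 = 1 and tw(G) ≤ 1. G has an edge, so its treewidth is at least 1. Combining the bounds, tw(G) = 1.

Treewidth 1.
One optimal decomposition is:
Bags: B1 = {0, 1}  B2 = {1, 2}  B3 = {2, 3}
Tree: B1–B2, B2–B3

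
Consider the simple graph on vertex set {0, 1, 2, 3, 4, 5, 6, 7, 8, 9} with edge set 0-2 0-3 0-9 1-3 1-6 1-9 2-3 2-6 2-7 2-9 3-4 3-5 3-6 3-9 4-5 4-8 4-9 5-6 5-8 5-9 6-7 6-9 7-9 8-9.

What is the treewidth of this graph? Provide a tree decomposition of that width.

Treewidth 3.
One optimal decomposition is:
Bags: B1 = {3, 5, 6, 9}  B2 = {2, 3, 6, 9}  B3 = {1, 3, 6, 9}  B4 = {2, 6, 7, 9}  B5 = {3, 4, 5, 9}  B6 = {0, 2, 3, 9}  B7 = {4, 5, 8, 9}
Tree: B1–B2, B2–B3, B2–B4, B1–B5, B2–B6, B5–B7

Each bag holds 4 vertices, so the decomposition has width 3, which upper-bounds the treewidth. On the other hand G contains the 4-clique {4, 5, 8, 9}. A clique must lie in a single bag of any decomposition, so no decomposition can have width below 3. Combining the bounds, tw(G) = 3.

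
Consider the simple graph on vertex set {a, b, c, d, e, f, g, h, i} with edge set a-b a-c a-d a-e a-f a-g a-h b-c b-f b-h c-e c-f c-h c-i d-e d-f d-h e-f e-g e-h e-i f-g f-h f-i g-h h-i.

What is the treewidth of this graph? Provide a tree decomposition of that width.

Treewidth 4.
One such decomposition:
Bags: B1 = {a, b, c, f, h}  B2 = {a, c, e, f, h}  B3 = {a, d, e, f, h}  B4 = {a, e, f, g, h}  B5 = {c, e, f, h, i}
Tree: B1–B2, B2–B3, B2–B4, B2–B5

The largest bag has 5 vertices, giving width 4; this decomposition certifies tw(G) ≤ 4. For the lower bound, the 5 vertices {a, d, e, f, h} are pairwise adjacent, and any tree decomposition puts a clique entirely inside one bag — forcing width ≥ 4. Combining the bounds, tw(G) = 4.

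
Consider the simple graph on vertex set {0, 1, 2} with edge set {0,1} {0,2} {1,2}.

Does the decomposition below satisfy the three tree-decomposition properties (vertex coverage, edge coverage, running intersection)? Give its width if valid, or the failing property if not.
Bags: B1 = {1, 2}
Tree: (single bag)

A tree decomposition must satisfy three properties: every vertex lies in some bag; for every edge, both endpoints lie together in some bag; and for every vertex, the bags containing it form a connected subtree. Here vertex 0 appears in no bag, so the decomposition is invalid.

No — vertex 0 appears in no bag.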